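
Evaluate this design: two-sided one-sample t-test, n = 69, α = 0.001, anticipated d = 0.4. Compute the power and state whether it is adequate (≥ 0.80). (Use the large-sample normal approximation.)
Power ≈ 0.51; the study is underpowered (power < 0.80)

Power calculation (one-sample t-test, normal approximation):
z_β = d · √n - z_{α/2}
z_β = 0.4 · √69 - 3.291
z_β = 0.4 · 8.307 - 3.291
z_β = 0.032

Power = Φ(z_β) = Φ(0.032) ≈ 0.513

Effect size d = 0.4 is small by Cohen's convention (0.2/0.5/0.8).

Threshold: power ≥ 0.80 is conventionally adequate.
Power ≈ 0.51 → the study is underpowered (power < 0.80).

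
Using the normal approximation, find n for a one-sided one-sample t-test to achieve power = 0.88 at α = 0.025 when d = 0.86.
n = 14

Sample size formula (one-sample t-test, normal approximation):
n = ((z_α + z_β) / d)²

z_α = 1.960 (for α = 0.025, one-sided)
z_β = 1.175 (for power = 0.88)
d = 0.86

n = ((1.960 + 1.175) / 0.86)²
n = (3.645)²
n ≈ 13.29
Round up to the next whole number: n = 14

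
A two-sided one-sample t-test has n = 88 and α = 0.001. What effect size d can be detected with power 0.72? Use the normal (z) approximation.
d ≈ 0.41

Minimum detectable effect (one-sample t-test, normal approximation):
d = (z_{α/2} + z_β) / √n
d = (3.291 + 0.583) / √88
d = 3.873 / 9.381
d ≈ 0.41

By Cohen's convention (0.2 small / 0.5 medium / 0.8 large): small effect.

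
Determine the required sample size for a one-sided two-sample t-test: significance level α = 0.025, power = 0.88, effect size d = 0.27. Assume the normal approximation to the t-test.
n = 270 per group

Sample size formula (two-sample t-test, normal approximation):
n = 2 · ((z_α + z_β) / d)²

z_α = 1.960 (for α = 0.025, one-sided)
z_β = 1.175 (for power = 0.88)
d = 0.27

n = 2 · ((1.960 + 1.175) / 0.27)²
n = 2 · (11.611)²
n ≈ 269.63
Round up to the next whole number: n = 270 per group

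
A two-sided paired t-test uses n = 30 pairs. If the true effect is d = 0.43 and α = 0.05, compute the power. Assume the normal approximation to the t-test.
Power ≈ 0.65

Power calculation (paired t-test, normal approximation):
z_β = d · √n - z_{α/2}
z_β = 0.43 · √30 - 1.960
z_β = 0.43 · 5.477 - 1.960
z_β = 0.395

Power = Φ(z_β) = Φ(0.395) ≈ 0.654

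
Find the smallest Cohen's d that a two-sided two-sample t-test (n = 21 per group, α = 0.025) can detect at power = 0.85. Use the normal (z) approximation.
d ≈ 1.01

Minimum detectable effect (two-sample t-test, normal approximation):
d = (z_{α/2} + z_β) / √(n/2)
d = (2.241 + 1.036) / √(21/2)
d = 3.278 / 3.240
d ≈ 1.01

By Cohen's convention (0.2 small / 0.5 medium / 0.8 large): large effect.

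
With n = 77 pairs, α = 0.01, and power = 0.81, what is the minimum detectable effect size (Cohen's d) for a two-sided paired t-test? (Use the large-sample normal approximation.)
d ≈ 0.39

Minimum detectable effect (paired t-test, normal approximation):
d = (z_{α/2} + z_β) / √n
d = (2.576 + 0.878) / √77
d = 3.454 / 8.775
d ≈ 0.39

By Cohen's convention (0.2 small / 0.5 medium / 0.8 large): small effect.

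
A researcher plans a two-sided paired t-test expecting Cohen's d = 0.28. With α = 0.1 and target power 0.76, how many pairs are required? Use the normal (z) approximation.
n = 71 pairs

Sample size formula (paired t-test, normal approximation):
n = ((z_{α/2} + z_β) / d)²

z_{α/2} = 1.645 (for α = 0.1, two-sided)
z_β = 0.706 (for power = 0.76)
d = 0.28

n = ((1.645 + 0.706) / 0.28)²
n = (8.396)²
n ≈ 70.49
Round up to the next whole number: n = 71 pairs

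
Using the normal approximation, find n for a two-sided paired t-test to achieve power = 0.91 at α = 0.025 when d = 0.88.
n = 17 pairs

Sample size formula (paired t-test, normal approximation):
n = ((z_{α/2} + z_β) / d)²

z_{α/2} = 2.241 (for α = 0.025, two-sided)
z_β = 1.341 (for power = 0.91)
d = 0.88

n = ((2.241 + 1.341) / 0.88)²
n = (4.070)²
n ≈ 16.56
Round up to the next whole number: n = 17 pairs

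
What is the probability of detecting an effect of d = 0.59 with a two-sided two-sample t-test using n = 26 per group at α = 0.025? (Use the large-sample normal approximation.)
Power ≈ 0.45

Power calculation (two-sample t-test, normal approximation):
z_β = d · √(n/2) - z_{α/2}
z_β = 0.59 · √(26/2) - 2.241
z_β = 0.59 · 3.606 - 2.241
z_β = -0.114

Power = Φ(z_β) = Φ(-0.114) ≈ 0.455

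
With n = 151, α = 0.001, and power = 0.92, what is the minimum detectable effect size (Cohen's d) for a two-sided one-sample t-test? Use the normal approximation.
d ≈ 0.38

Minimum detectable effect (one-sample t-test, normal approximation):
d = (z_{α/2} + z_β) / √n
d = (3.291 + 1.405) / √151
d = 4.696 / 12.288
d ≈ 0.38

By Cohen's convention (0.2 small / 0.5 medium / 0.8 large): small effect.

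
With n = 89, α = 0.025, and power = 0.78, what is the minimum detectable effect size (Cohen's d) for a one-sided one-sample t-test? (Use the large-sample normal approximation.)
d ≈ 0.29

Minimum detectable effect (one-sample t-test, normal approximation):
d = (z_α + z_β) / √n
d = (1.960 + 0.772) / √89
d = 2.732 / 9.434
d ≈ 0.29

By Cohen's convention (0.2 small / 0.5 medium / 0.8 large): small effect.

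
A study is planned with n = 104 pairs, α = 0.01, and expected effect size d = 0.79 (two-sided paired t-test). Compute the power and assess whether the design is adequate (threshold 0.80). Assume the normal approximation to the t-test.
Power ≈ 1.00; the study is adequately powered (power ≥ 0.80)

Power calculation (paired t-test, normal approximation):
z_β = d · √n - z_{α/2}
z_β = 0.79 · √104 - 2.576
z_β = 0.79 · 10.198 - 2.576
z_β = 5.481

Power = Φ(z_β) = Φ(5.481) ≈ 1.000

Effect size d = 0.79 is medium by Cohen's convention (0.2/0.5/0.8).

Threshold: power ≥ 0.80 is conventionally adequate.
Power ≈ 1.00 → the study is adequately powered (power ≥ 0.80).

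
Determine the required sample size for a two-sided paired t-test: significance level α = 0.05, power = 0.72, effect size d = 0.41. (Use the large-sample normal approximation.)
n = 39 pairs

Sample size formula (paired t-test, normal approximation):
n = ((z_{α/2} + z_β) / d)²

z_{α/2} = 1.960 (for α = 0.05, two-sided)
z_β = 0.583 (for power = 0.72)
d = 0.41

n = ((1.960 + 0.583) / 0.41)²
n = (6.202)²
n ≈ 38.46
Round up to the next whole number: n = 39 pairs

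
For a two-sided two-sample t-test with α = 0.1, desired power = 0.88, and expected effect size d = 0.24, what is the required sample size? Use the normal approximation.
n = 277 per group

Sample size formula (two-sample t-test, normal approximation):
n = 2 · ((z_{α/2} + z_β) / d)²

z_{α/2} = 1.645 (for α = 0.1, two-sided)
z_β = 1.175 (for power = 0.88)
d = 0.24

n = 2 · ((1.645 + 1.175) / 0.24)²
n = 2 · (11.750)²
n ≈ 276.12
Round up to the next whole number: n = 277 per group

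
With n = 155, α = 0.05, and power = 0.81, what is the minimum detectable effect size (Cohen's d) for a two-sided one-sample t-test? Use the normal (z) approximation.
d ≈ 0.23

Minimum detectable effect (one-sample t-test, normal approximation):
d = (z_{α/2} + z_β) / √n
d = (1.960 + 0.878) / √155
d = 2.838 / 12.450
d ≈ 0.23

By Cohen's convention (0.2 small / 0.5 medium / 0.8 large): small effect.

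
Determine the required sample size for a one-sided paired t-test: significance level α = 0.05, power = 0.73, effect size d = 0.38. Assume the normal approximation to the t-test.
n = 36 pairs

Sample size formula (paired t-test, normal approximation):
n = ((z_α + z_β) / d)²

z_α = 1.645 (for α = 0.05, one-sided)
z_β = 0.613 (for power = 0.73)
d = 0.38

n = ((1.645 + 0.613) / 0.38)²
n = (5.942)²
n ≈ 35.31
Round up to the next whole number: n = 36 pairs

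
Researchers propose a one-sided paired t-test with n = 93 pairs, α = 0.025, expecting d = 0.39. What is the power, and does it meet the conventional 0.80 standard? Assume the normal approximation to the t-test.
Power ≈ 0.96; the study is adequately powered (power ≥ 0.80)

Power calculation (paired t-test, normal approximation):
z_β = d · √n - z_α
z_β = 0.39 · √93 - 1.960
z_β = 0.39 · 9.644 - 1.960
z_β = 1.801

Power = Φ(z_β) = Φ(1.801) ≈ 0.964

Effect size d = 0.39 is small by Cohen's convention (0.2/0.5/0.8).

Threshold: power ≥ 0.80 is conventionally adequate.
Power ≈ 0.96 → the study is adequately powered (power ≥ 0.80).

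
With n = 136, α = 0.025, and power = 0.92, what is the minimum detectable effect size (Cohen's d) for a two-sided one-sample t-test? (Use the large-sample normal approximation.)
d ≈ 0.31

Minimum detectable effect (one-sample t-test, normal approximation):
d = (z_{α/2} + z_β) / √n
d = (2.241 + 1.405) / √136
d = 3.646 / 11.662
d ≈ 0.31

By Cohen's convention (0.2 small / 0.5 medium / 0.8 large): small effect.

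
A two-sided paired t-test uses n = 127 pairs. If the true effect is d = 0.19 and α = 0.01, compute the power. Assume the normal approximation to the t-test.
Power ≈ 0.33

Power calculation (paired t-test, normal approximation):
z_β = d · √n - z_{α/2}
z_β = 0.19 · √127 - 2.576
z_β = 0.19 · 11.269 - 2.576
z_β = -0.435

Power = Φ(z_β) = Φ(-0.435) ≈ 0.332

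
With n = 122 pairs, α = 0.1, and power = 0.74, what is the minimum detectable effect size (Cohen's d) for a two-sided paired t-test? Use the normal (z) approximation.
d ≈ 0.21

Minimum detectable effect (paired t-test, normal approximation):
d = (z_{α/2} + z_β) / √n
d = (1.645 + 0.643) / √122
d = 2.288 / 11.045
d ≈ 0.21

By Cohen's convention (0.2 small / 0.5 medium / 0.8 large): small effect.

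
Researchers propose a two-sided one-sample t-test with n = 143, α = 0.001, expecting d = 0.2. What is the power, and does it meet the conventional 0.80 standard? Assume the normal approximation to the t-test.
Power ≈ 0.18; the study is underpowered (power < 0.80)

Power calculation (one-sample t-test, normal approximation):
z_β = d · √n - z_{α/2}
z_β = 0.2 · √143 - 3.291
z_β = 0.2 · 11.958 - 3.291
z_β = -0.899

Power = Φ(z_β) = Φ(-0.899) ≈ 0.184

Effect size d = 0.2 is small by Cohen's convention (0.2/0.5/0.8).

Threshold: power ≥ 0.80 is conventionally adequate.
Power ≈ 0.18 → the study is underpowered (power < 0.80).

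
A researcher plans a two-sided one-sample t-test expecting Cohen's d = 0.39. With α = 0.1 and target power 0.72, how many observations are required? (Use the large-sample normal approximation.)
n = 33

Sample size formula (one-sample t-test, normal approximation):
n = ((z_{α/2} + z_β) / d)²

z_{α/2} = 1.645 (for α = 0.1, two-sided)
z_β = 0.583 (for power = 0.72)
d = 0.39

n = ((1.645 + 0.583) / 0.39)²
n = (5.713)²
n ≈ 32.64
Round up to the next whole number: n = 33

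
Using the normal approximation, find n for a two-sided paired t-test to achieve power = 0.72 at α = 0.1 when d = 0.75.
n = 9 pairs

Sample size formula (paired t-test, normal approximation):
n = ((z_{α/2} + z_β) / d)²

z_{α/2} = 1.645 (for α = 0.1, two-sided)
z_β = 0.583 (for power = 0.72)
d = 0.75

n = ((1.645 + 0.583) / 0.75)²
n = (2.971)²
n ≈ 8.83
Round up to the next whole number: n = 9 pairs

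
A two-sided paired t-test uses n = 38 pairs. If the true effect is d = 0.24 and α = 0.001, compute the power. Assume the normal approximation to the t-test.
Power ≈ 0.04

Power calculation (paired t-test, normal approximation):
z_β = d · √n - z_{α/2}
z_β = 0.24 · √38 - 3.291
z_β = 0.24 · 6.164 - 3.291
z_β = -1.811

Power = Φ(z_β) = Φ(-1.811) ≈ 0.035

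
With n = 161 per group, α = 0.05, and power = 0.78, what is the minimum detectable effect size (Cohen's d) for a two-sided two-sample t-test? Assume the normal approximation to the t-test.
d ≈ 0.30

Minimum detectable effect (two-sample t-test, normal approximation):
d = (z_{α/2} + z_β) / √(n/2)
d = (1.960 + 0.772) / √(161/2)
d = 2.732 / 8.972
d ≈ 0.30

By Cohen's convention (0.2 small / 0.5 medium / 0.8 large): small effect.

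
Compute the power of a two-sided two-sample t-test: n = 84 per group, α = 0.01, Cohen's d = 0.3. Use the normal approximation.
Power ≈ 0.26

Power calculation (two-sample t-test, normal approximation):
z_β = d · √(n/2) - z_{α/2}
z_β = 0.3 · √(84/2) - 2.576
z_β = 0.3 · 6.481 - 2.576
z_β = -0.632

Power = Φ(z_β) = Φ(-0.632) ≈ 0.264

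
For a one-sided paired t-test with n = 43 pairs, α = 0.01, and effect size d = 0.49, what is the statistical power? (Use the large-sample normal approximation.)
Power ≈ 0.81

Power calculation (paired t-test, normal approximation):
z_β = d · √n - z_α
z_β = 0.49 · √43 - 2.326
z_β = 0.49 · 6.557 - 2.326
z_β = 0.887

Power = Φ(z_β) = Φ(0.887) ≈ 0.812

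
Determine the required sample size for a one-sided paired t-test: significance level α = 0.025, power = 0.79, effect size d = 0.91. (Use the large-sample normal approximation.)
n = 10 pairs

Sample size formula (paired t-test, normal approximation):
n = ((z_α + z_β) / d)²

z_α = 1.960 (for α = 0.025, one-sided)
z_β = 0.806 (for power = 0.79)
d = 0.91

n = ((1.960 + 0.806) / 0.91)²
n = (3.040)²
n ≈ 9.24
Round up to the next whole number: n = 10 pairs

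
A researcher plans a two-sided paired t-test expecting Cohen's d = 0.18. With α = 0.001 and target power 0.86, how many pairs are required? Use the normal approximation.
n = 590 pairs

Sample size formula (paired t-test, normal approximation):
n = ((z_{α/2} + z_β) / d)²

z_{α/2} = 3.291 (for α = 0.001, two-sided)
z_β = 1.080 (for power = 0.86)
d = 0.18

n = ((3.291 + 1.080) / 0.18)²
n = (24.283)²
n ≈ 589.66
Round up to the next whole number: n = 590 pairs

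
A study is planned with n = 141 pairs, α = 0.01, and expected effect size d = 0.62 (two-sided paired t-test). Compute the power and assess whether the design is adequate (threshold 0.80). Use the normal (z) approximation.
Power ≈ 1.00; the study is adequately powered (power ≥ 0.80)

Power calculation (paired t-test, normal approximation):
z_β = d · √n - z_{α/2}
z_β = 0.62 · √141 - 2.576
z_β = 0.62 · 11.874 - 2.576
z_β = 4.786

Power = Φ(z_β) = Φ(4.786) ≈ 1.000

Effect size d = 0.62 is medium by Cohen's convention (0.2/0.5/0.8).

Threshold: power ≥ 0.80 is conventionally adequate.
Power ≈ 1.00 → the study is adequately powered (power ≥ 0.80).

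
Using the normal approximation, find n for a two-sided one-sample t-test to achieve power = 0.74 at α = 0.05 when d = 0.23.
n = 129

Sample size formula (one-sample t-test, normal approximation):
n = ((z_{α/2} + z_β) / d)²

z_{α/2} = 1.960 (for α = 0.05, two-sided)
z_β = 0.643 (for power = 0.74)
d = 0.23

n = ((1.960 + 0.643) / 0.23)²
n = (11.317)²
n ≈ 128.07
Round up to the next whole number: n = 129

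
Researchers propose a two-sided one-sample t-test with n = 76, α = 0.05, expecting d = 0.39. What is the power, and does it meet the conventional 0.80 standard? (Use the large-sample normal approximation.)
Power ≈ 0.93; the study is adequately powered (power ≥ 0.80)

Power calculation (one-sample t-test, normal approximation):
z_β = d · √n - z_{α/2}
z_β = 0.39 · √76 - 1.960
z_β = 0.39 · 8.718 - 1.960
z_β = 1.440

Power = Φ(z_β) = Φ(1.440) ≈ 0.925

Effect size d = 0.39 is small by Cohen's convention (0.2/0.5/0.8).

Threshold: power ≥ 0.80 is conventionally adequate.
Power ≈ 0.93 → the study is adequately powered (power ≥ 0.80).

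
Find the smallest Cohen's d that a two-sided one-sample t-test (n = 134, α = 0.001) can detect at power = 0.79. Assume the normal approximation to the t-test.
d ≈ 0.35

Minimum detectable effect (one-sample t-test, normal approximation):
d = (z_{α/2} + z_β) / √n
d = (3.291 + 0.806) / √134
d = 4.097 / 11.576
d ≈ 0.35

By Cohen's convention (0.2 small / 0.5 medium / 0.8 large): small effect.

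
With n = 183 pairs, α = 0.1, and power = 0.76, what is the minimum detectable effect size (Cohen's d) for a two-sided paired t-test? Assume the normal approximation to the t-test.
d ≈ 0.17

Minimum detectable effect (paired t-test, normal approximation):
d = (z_{α/2} + z_β) / √n
d = (1.645 + 0.706) / √183
d = 2.351 / 13.528
d ≈ 0.17

By Cohen's convention (0.2 small / 0.5 medium / 0.8 large): very small effect.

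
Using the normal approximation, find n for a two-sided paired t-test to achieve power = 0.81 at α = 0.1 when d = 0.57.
n = 20 pairs

Sample size formula (paired t-test, normal approximation):
n = ((z_{α/2} + z_β) / d)²

z_{α/2} = 1.645 (for α = 0.1, two-sided)
z_β = 0.878 (for power = 0.81)
d = 0.57

n = ((1.645 + 0.878) / 0.57)²
n = (4.426)²
n ≈ 19.59
Round up to the next whole number: n = 20 pairs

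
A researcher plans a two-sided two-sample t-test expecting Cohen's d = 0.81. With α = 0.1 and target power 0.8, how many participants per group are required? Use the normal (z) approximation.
n = 19 per group

Sample size formula (two-sample t-test, normal approximation):
n = 2 · ((z_{α/2} + z_β) / d)²

z_{α/2} = 1.645 (for α = 0.1, two-sided)
z_β = 0.842 (for power = 0.8)
d = 0.81

n = 2 · ((1.645 + 0.842) / 0.81)²
n = 2 · (3.070)²
n ≈ 18.85
Round up to the next whole number: n = 19 per group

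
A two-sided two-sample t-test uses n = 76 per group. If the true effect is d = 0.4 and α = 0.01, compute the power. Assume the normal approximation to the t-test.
Power ≈ 0.46

Power calculation (two-sample t-test, normal approximation):
z_β = d · √(n/2) - z_{α/2}
z_β = 0.4 · √(76/2) - 2.576
z_β = 0.4 · 6.164 - 2.576
z_β = -0.110

Power = Φ(z_β) = Φ(-0.110) ≈ 0.456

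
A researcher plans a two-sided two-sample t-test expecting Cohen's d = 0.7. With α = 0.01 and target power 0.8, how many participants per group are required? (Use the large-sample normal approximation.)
n = 48 per group

Sample size formula (two-sample t-test, normal approximation):
n = 2 · ((z_{α/2} + z_β) / d)²

z_{α/2} = 2.576 (for α = 0.01, two-sided)
z_β = 0.842 (for power = 0.8)
d = 0.7

n = 2 · ((2.576 + 0.842) / 0.7)²
n = 2 · (4.883)²
n ≈ 47.69
Round up to the next whole number: n = 48 per group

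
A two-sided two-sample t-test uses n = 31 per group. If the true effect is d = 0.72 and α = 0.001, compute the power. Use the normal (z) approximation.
Power ≈ 0.32

Power calculation (two-sample t-test, normal approximation):
z_β = d · √(n/2) - z_{α/2}
z_β = 0.72 · √(31/2) - 3.291
z_β = 0.72 · 3.937 - 3.291
z_β = -0.456

Power = Φ(z_β) = Φ(-0.456) ≈ 0.324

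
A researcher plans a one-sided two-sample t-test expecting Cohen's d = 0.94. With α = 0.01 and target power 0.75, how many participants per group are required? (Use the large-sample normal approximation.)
n = 21 per group

Sample size formula (two-sample t-test, normal approximation):
n = 2 · ((z_α + z_β) / d)²

z_α = 2.326 (for α = 0.01, one-sided)
z_β = 0.674 (for power = 0.75)
d = 0.94

n = 2 · ((2.326 + 0.674) / 0.94)²
n = 2 · (3.191)²
n ≈ 20.36
Round up to the next whole number: n = 21 per group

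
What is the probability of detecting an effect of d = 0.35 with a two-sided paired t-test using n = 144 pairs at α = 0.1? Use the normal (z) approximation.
Power ≈ 0.99

Power calculation (paired t-test, normal approximation):
z_β = d · √n - z_{α/2}
z_β = 0.35 · √144 - 1.645
z_β = 0.35 · 12.000 - 1.645
z_β = 2.555

Power = Φ(z_β) = Φ(2.555) ≈ 0.995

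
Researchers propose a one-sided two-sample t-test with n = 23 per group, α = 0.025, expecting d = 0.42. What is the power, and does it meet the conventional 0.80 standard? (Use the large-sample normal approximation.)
Power ≈ 0.30; the study is underpowered (power < 0.80)

Power calculation (two-sample t-test, normal approximation):
z_β = d · √(n/2) - z_α
z_β = 0.42 · √(23/2) - 1.960
z_β = 0.42 · 3.391 - 1.960
z_β = -0.536

Power = Φ(z_β) = Φ(-0.536) ≈ 0.296

Effect size d = 0.42 is small by Cohen's convention (0.2/0.5/0.8).

Threshold: power ≥ 0.80 is conventionally adequate.
Power ≈ 0.30 → the study is underpowered (power < 0.80).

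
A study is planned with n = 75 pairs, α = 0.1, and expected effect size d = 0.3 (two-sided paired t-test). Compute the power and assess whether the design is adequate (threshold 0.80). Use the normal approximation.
Power ≈ 0.83; the study is adequately powered (power ≥ 0.80)

Power calculation (paired t-test, normal approximation):
z_β = d · √n - z_{α/2}
z_β = 0.3 · √75 - 1.645
z_β = 0.3 · 8.660 - 1.645
z_β = 0.953

Power = Φ(z_β) = Φ(0.953) ≈ 0.830

Effect size d = 0.3 is small by Cohen's convention (0.2/0.5/0.8).

Threshold: power ≥ 0.80 is conventionally adequate.
Power ≈ 0.83 → the study is adequately powered (power ≥ 0.80).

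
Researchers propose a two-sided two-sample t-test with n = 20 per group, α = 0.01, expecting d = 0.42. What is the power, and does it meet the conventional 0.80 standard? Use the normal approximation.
Power ≈ 0.11; the study is underpowered (power < 0.80)

Power calculation (two-sample t-test, normal approximation):
z_β = d · √(n/2) - z_{α/2}
z_β = 0.42 · √(20/2) - 2.576
z_β = 0.42 · 3.162 - 2.576
z_β = -1.248

Power = Φ(z_β) = Φ(-1.248) ≈ 0.106

Effect size d = 0.42 is small by Cohen's convention (0.2/0.5/0.8).

Threshold: power ≥ 0.80 is conventionally adequate.
Power ≈ 0.11 → the study is underpowered (power < 0.80).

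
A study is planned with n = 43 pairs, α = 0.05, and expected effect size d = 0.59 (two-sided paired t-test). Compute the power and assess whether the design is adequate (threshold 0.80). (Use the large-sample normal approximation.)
Power ≈ 0.97; the study is adequately powered (power ≥ 0.80)

Power calculation (paired t-test, normal approximation):
z_β = d · √n - z_{α/2}
z_β = 0.59 · √43 - 1.960
z_β = 0.59 · 6.557 - 1.960
z_β = 1.909

Power = Φ(z_β) = Φ(1.909) ≈ 0.972

Effect size d = 0.59 is medium by Cohen's convention (0.2/0.5/0.8).

Threshold: power ≥ 0.80 is conventionally adequate.
Power ≈ 0.97 → the study is adequately powered (power ≥ 0.80).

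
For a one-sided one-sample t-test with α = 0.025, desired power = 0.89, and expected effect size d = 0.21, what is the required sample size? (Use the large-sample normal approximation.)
n = 231

Sample size formula (one-sample t-test, normal approximation):
n = ((z_α + z_β) / d)²

z_α = 1.960 (for α = 0.025, one-sided)
z_β = 1.227 (for power = 0.89)
d = 0.21

n = ((1.960 + 1.227) / 0.21)²
n = (15.176)²
n ≈ 230.31
Round up to the next whole number: n = 231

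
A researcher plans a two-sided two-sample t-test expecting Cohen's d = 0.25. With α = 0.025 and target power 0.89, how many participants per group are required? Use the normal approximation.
n = 385 per group

Sample size formula (two-sample t-test, normal approximation):
n = 2 · ((z_{α/2} + z_β) / d)²

z_{α/2} = 2.241 (for α = 0.025, two-sided)
z_β = 1.227 (for power = 0.89)
d = 0.25

n = 2 · ((2.241 + 1.227) / 0.25)²
n = 2 · (13.872)²
n ≈ 384.86
Round up to the next whole number: n = 385 per group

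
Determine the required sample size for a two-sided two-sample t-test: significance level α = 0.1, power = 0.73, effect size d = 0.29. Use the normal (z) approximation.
n = 122 per group

Sample size formula (two-sample t-test, normal approximation):
n = 2 · ((z_{α/2} + z_β) / d)²

z_{α/2} = 1.645 (for α = 0.1, two-sided)
z_β = 0.613 (for power = 0.73)
d = 0.29

n = 2 · ((1.645 + 0.613) / 0.29)²
n = 2 · (7.786)²
n ≈ 121.24
Round up to the next whole number: n = 122 per group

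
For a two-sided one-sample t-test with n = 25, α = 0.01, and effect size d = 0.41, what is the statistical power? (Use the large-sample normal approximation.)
Power ≈ 0.30

Power calculation (one-sample t-test, normal approximation):
z_β = d · √n - z_{α/2}
z_β = 0.41 · √25 - 2.576
z_β = 0.41 · 5.000 - 2.576
z_β = -0.526

Power = Φ(z_β) = Φ(-0.526) ≈ 0.300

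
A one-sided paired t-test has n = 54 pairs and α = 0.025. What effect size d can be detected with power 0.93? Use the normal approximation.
d ≈ 0.47

Minimum detectable effect (paired t-test, normal approximation):
d = (z_α + z_β) / √n
d = (1.960 + 1.476) / √54
d = 3.436 / 7.348
d ≈ 0.47

By Cohen's convention (0.2 small / 0.5 medium / 0.8 large): small effect.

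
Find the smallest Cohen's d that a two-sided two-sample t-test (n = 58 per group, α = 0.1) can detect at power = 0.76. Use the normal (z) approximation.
d ≈ 0.44

Minimum detectable effect (two-sample t-test, normal approximation):
d = (z_{α/2} + z_β) / √(n/2)
d = (1.645 + 0.706) / √(58/2)
d = 2.351 / 5.385
d ≈ 0.44

By Cohen's convention (0.2 small / 0.5 medium / 0.8 large): small effect.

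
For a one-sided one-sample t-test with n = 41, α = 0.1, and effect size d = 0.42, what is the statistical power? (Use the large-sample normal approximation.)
Power ≈ 0.92

Power calculation (one-sample t-test, normal approximation):
z_β = d · √n - z_α
z_β = 0.42 · √41 - 1.282
z_β = 0.42 · 6.403 - 1.282
z_β = 1.408

Power = Φ(z_β) = Φ(1.408) ≈ 0.920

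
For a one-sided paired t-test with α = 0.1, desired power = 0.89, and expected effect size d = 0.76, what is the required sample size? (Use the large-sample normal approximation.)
n = 11 pairs

Sample size formula (paired t-test, normal approximation):
n = ((z_α + z_β) / d)²

z_α = 1.282 (for α = 0.1, one-sided)
z_β = 1.227 (for power = 0.89)
d = 0.76

n = ((1.282 + 1.227) / 0.76)²
n = (3.301)²
n ≈ 10.90
Round up to the next whole number: n = 11 pairs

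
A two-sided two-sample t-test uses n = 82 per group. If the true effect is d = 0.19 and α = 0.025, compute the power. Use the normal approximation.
Power ≈ 0.15

Power calculation (two-sample t-test, normal approximation):
z_β = d · √(n/2) - z_{α/2}
z_β = 0.19 · √(82/2) - 2.241
z_β = 0.19 · 6.403 - 2.241
z_β = -1.025

Power = Φ(z_β) = Φ(-1.025) ≈ 0.153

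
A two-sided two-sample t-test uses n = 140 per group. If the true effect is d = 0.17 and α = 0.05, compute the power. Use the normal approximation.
Power ≈ 0.30

Power calculation (two-sample t-test, normal approximation):
z_β = d · √(n/2) - z_{α/2}
z_β = 0.17 · √(140/2) - 1.960
z_β = 0.17 · 8.367 - 1.960
z_β = -0.538

Power = Φ(z_β) = Φ(-0.538) ≈ 0.295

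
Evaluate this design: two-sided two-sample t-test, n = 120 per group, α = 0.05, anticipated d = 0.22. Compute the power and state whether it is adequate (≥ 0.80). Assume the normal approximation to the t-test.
Power ≈ 0.40; the study is underpowered (power < 0.80)

Power calculation (two-sample t-test, normal approximation):
z_β = d · √(n/2) - z_{α/2}
z_β = 0.22 · √(120/2) - 1.960
z_β = 0.22 · 7.746 - 1.960
z_β = -0.256

Power = Φ(z_β) = Φ(-0.256) ≈ 0.399

Effect size d = 0.22 is small by Cohen's convention (0.2/0.5/0.8).

Threshold: power ≥ 0.80 is conventionally adequate.
Power ≈ 0.40 → the study is underpowered (power < 0.80).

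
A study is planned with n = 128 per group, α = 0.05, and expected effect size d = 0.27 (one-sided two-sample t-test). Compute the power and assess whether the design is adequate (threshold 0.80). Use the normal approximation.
Power ≈ 0.70; the study is underpowered (power < 0.80)

Power calculation (two-sample t-test, normal approximation):
z_β = d · √(n/2) - z_α
z_β = 0.27 · √(128/2) - 1.645
z_β = 0.27 · 8.000 - 1.645
z_β = 0.515

Power = Φ(z_β) = Φ(0.515) ≈ 0.697

Effect size d = 0.27 is small by Cohen's convention (0.2/0.5/0.8).

Threshold: power ≥ 0.80 is conventionally adequate.
Power ≈ 0.70 → the study is underpowered (power < 0.80).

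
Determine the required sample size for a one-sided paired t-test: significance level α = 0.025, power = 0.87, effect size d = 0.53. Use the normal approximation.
n = 34 pairs

Sample size formula (paired t-test, normal approximation):
n = ((z_α + z_β) / d)²

z_α = 1.960 (for α = 0.025, one-sided)
z_β = 1.126 (for power = 0.87)
d = 0.53

n = ((1.960 + 1.126) / 0.53)²
n = (5.823)²
n ≈ 33.91
Round up to the next whole number: n = 34 pairs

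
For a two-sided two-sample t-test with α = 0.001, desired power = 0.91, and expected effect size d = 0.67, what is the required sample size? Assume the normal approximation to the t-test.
n = 96 per group

Sample size formula (two-sample t-test, normal approximation):
n = 2 · ((z_{α/2} + z_β) / d)²

z_{α/2} = 3.291 (for α = 0.001, two-sided)
z_β = 1.341 (for power = 0.91)
d = 0.67

n = 2 · ((3.291 + 1.341) / 0.67)²
n = 2 · (6.913)²
n ≈ 95.58
Round up to the next whole number: n = 96 per group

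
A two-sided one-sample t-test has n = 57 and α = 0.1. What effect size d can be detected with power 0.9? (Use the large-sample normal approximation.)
d ≈ 0.39

Minimum detectable effect (one-sample t-test, normal approximation):
d = (z_{α/2} + z_β) / √n
d = (1.645 + 1.282) / √57
d = 2.926 / 7.550
d ≈ 0.39

By Cohen's convention (0.2 small / 0.5 medium / 0.8 large): small effect.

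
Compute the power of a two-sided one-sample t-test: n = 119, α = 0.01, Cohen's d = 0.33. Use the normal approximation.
Power ≈ 0.85

Power calculation (one-sample t-test, normal approximation):
z_β = d · √n - z_{α/2}
z_β = 0.33 · √119 - 2.576
z_β = 0.33 · 10.909 - 2.576
z_β = 1.024

Power = Φ(z_β) = Φ(1.024) ≈ 0.847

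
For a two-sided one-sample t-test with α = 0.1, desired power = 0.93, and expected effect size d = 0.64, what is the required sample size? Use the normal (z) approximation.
n = 24

Sample size formula (one-sample t-test, normal approximation):
n = ((z_{α/2} + z_β) / d)²

z_{α/2} = 1.645 (for α = 0.1, two-sided)
z_β = 1.476 (for power = 0.93)
d = 0.64

n = ((1.645 + 1.476) / 0.64)²
n = (4.877)²
n ≈ 23.79
Round up to the next whole number: n = 24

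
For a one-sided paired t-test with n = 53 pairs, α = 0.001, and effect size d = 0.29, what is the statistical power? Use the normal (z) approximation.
Power ≈ 0.16

Power calculation (paired t-test, normal approximation):
z_β = d · √n - z_α
z_β = 0.29 · √53 - 3.090
z_β = 0.29 · 7.280 - 3.090
z_β = -0.979

Power = Φ(z_β) = Φ(-0.979) ≈ 0.164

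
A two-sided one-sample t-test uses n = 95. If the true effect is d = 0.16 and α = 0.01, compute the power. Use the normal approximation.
Power ≈ 0.15

Power calculation (one-sample t-test, normal approximation):
z_β = d · √n - z_{α/2}
z_β = 0.16 · √95 - 2.576
z_β = 0.16 · 9.747 - 2.576
z_β = -1.016

Power = Φ(z_β) = Φ(-1.016) ≈ 0.155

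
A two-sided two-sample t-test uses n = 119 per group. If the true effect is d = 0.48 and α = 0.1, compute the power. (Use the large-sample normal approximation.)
Power ≈ 0.98

Power calculation (two-sample t-test, normal approximation):
z_β = d · √(n/2) - z_{α/2}
z_β = 0.48 · √(119/2) - 1.645
z_β = 0.48 · 7.714 - 1.645
z_β = 2.058

Power = Φ(z_β) = Φ(2.058) ≈ 0.980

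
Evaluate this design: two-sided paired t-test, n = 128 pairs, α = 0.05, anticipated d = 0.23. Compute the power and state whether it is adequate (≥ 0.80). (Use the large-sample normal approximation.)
Power ≈ 0.74; the study is underpowered (power < 0.80)

Power calculation (paired t-test, normal approximation):
z_β = d · √n - z_{α/2}
z_β = 0.23 · √128 - 1.960
z_β = 0.23 · 11.314 - 1.960
z_β = 0.642

Power = Φ(z_β) = Φ(0.642) ≈ 0.740

Effect size d = 0.23 is small by Cohen's convention (0.2/0.5/0.8).

Threshold: power ≥ 0.80 is conventionally adequate.
Power ≈ 0.74 → the study is underpowered (power < 0.80).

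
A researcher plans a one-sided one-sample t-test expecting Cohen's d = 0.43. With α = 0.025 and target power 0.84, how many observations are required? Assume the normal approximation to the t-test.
n = 48

Sample size formula (one-sample t-test, normal approximation):
n = ((z_α + z_β) / d)²

z_α = 1.960 (for α = 0.025, one-sided)
z_β = 0.994 (for power = 0.84)
d = 0.43

n = ((1.960 + 0.994) / 0.43)²
n = (6.870)²
n ≈ 47.20
Round up to the next whole number: n = 48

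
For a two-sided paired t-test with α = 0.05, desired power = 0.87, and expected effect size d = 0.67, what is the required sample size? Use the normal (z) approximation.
n = 22 pairs

Sample size formula (paired t-test, normal approximation):
n = ((z_{α/2} + z_β) / d)²

z_{α/2} = 1.960 (for α = 0.05, two-sided)
z_β = 1.126 (for power = 0.87)
d = 0.67

n = ((1.960 + 1.126) / 0.67)²
n = (4.606)²
n ≈ 21.22
Round up to the next whole number: n = 22 pairs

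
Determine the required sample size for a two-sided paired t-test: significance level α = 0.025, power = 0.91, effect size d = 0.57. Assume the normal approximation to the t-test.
n = 40 pairs

Sample size formula (paired t-test, normal approximation):
n = ((z_{α/2} + z_β) / d)²

z_{α/2} = 2.241 (for α = 0.025, two-sided)
z_β = 1.341 (for power = 0.91)
d = 0.57

n = ((2.241 + 1.341) / 0.57)²
n = (6.284)²
n ≈ 39.49
Round up to the next whole number: n = 40 pairs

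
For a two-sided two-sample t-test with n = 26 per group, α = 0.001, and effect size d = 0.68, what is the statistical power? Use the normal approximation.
Power ≈ 0.20

Power calculation (two-sample t-test, normal approximation):
z_β = d · √(n/2) - z_{α/2}
z_β = 0.68 · √(26/2) - 3.291
z_β = 0.68 · 3.606 - 3.291
z_β = -0.839

Power = Φ(z_β) = Φ(-0.839) ≈ 0.201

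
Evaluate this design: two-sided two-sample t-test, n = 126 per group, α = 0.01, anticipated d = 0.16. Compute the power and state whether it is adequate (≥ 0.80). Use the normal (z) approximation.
Power ≈ 0.10; the study is underpowered (power < 0.80)

Power calculation (two-sample t-test, normal approximation):
z_β = d · √(n/2) - z_{α/2}
z_β = 0.16 · √(126/2) - 2.576
z_β = 0.16 · 7.937 - 2.576
z_β = -1.306

Power = Φ(z_β) = Φ(-1.306) ≈ 0.096

Effect size d = 0.16 is very small by Cohen's convention (0.2/0.5/0.8).

Threshold: power ≥ 0.80 is conventionally adequate.
Power ≈ 0.10 → the study is underpowered (power < 0.80).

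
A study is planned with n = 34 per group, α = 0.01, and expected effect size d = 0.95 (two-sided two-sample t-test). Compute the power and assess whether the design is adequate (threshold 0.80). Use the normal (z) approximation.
Power ≈ 0.91; the study is adequately powered (power ≥ 0.80)

Power calculation (two-sample t-test, normal approximation):
z_β = d · √(n/2) - z_{α/2}
z_β = 0.95 · √(34/2) - 2.576
z_β = 0.95 · 4.123 - 2.576
z_β = 1.341

Power = Φ(z_β) = Φ(1.341) ≈ 0.910

Effect size d = 0.95 is large by Cohen's convention (0.2/0.5/0.8).

Threshold: power ≥ 0.80 is conventionally adequate.
Power ≈ 0.91 → the study is adequately powered (power ≥ 0.80).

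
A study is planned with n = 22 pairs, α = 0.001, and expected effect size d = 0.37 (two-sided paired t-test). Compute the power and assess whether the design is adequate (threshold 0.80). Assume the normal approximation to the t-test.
Power ≈ 0.06; the study is underpowered (power < 0.80)

Power calculation (paired t-test, normal approximation):
z_β = d · √n - z_{α/2}
z_β = 0.37 · √22 - 3.291
z_β = 0.37 · 4.690 - 3.291
z_β = -1.555

Power = Φ(z_β) = Φ(-1.555) ≈ 0.060

Effect size d = 0.37 is small by Cohen's convention (0.2/0.5/0.8).

Threshold: power ≥ 0.80 is conventionally adequate.
Power ≈ 0.06 → the study is underpowered (power < 0.80).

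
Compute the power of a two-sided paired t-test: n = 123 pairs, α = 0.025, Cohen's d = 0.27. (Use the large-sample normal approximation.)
Power ≈ 0.77

Power calculation (paired t-test, normal approximation):
z_β = d · √n - z_{α/2}
z_β = 0.27 · √123 - 2.241
z_β = 0.27 · 11.091 - 2.241
z_β = 0.753

Power = Φ(z_β) = Φ(0.753) ≈ 0.774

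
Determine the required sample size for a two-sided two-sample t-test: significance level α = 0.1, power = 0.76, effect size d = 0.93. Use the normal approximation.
n = 13 per group

Sample size formula (two-sample t-test, normal approximation):
n = 2 · ((z_{α/2} + z_β) / d)²

z_{α/2} = 1.645 (for α = 0.1, two-sided)
z_β = 0.706 (for power = 0.76)
d = 0.93

n = 2 · ((1.645 + 0.706) / 0.93)²
n = 2 · (2.528)²
n ≈ 12.78
Round up to the next whole number: n = 13 per group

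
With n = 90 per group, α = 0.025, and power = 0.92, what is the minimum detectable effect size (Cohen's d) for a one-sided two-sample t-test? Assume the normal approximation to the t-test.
d ≈ 0.50

Minimum detectable effect (two-sample t-test, normal approximation):
d = (z_α + z_β) / √(n/2)
d = (1.960 + 1.405) / √(90/2)
d = 3.365 / 6.708
d ≈ 0.50

By Cohen's convention (0.2 small / 0.5 medium / 0.8 large): medium effect.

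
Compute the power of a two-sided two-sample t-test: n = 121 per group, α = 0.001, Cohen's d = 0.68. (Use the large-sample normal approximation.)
Power ≈ 0.98

Power calculation (two-sample t-test, normal approximation):
z_β = d · √(n/2) - z_{α/2}
z_β = 0.68 · √(121/2) - 3.291
z_β = 0.68 · 7.778 - 3.291
z_β = 1.999

Power = Φ(z_β) = Φ(1.999) ≈ 0.977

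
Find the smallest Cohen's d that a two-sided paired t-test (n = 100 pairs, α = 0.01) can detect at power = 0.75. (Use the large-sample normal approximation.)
d ≈ 0.33

Minimum detectable effect (paired t-test, normal approximation):
d = (z_{α/2} + z_β) / √n
d = (2.576 + 0.674) / √100
d = 3.250 / 10.000
d ≈ 0.33

By Cohen's convention (0.2 small / 0.5 medium / 0.8 large): small effect.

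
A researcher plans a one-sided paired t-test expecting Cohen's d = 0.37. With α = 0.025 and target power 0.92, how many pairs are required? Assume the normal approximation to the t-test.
n = 83 pairs

Sample size formula (paired t-test, normal approximation):
n = ((z_α + z_β) / d)²

z_α = 1.960 (for α = 0.025, one-sided)
z_β = 1.405 (for power = 0.92)
d = 0.37

n = ((1.960 + 1.405) / 0.37)²
n = (9.095)²
n ≈ 82.72
Round up to the next whole number: n = 83 pairs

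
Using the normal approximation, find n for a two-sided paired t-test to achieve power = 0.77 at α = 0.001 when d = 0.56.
n = 52 pairs

Sample size formula (paired t-test, normal approximation):
n = ((z_{α/2} + z_β) / d)²

z_{α/2} = 3.291 (for α = 0.001, two-sided)
z_β = 0.739 (for power = 0.77)
d = 0.56

n = ((3.291 + 0.739) / 0.56)²
n = (7.196)²
n ≈ 51.78
Round up to the next whole number: n = 52 pairs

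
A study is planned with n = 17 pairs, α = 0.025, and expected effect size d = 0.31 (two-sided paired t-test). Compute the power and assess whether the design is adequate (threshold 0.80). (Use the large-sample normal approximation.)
Power ≈ 0.17; the study is underpowered (power < 0.80)

Power calculation (paired t-test, normal approximation):
z_β = d · √n - z_{α/2}
z_β = 0.31 · √17 - 2.241
z_β = 0.31 · 4.123 - 2.241
z_β = -0.963

Power = Φ(z_β) = Φ(-0.963) ≈ 0.168

Effect size d = 0.31 is small by Cohen's convention (0.2/0.5/0.8).

Threshold: power ≥ 0.80 is conventionally adequate.
Power ≈ 0.17 → the study is underpowered (power < 0.80).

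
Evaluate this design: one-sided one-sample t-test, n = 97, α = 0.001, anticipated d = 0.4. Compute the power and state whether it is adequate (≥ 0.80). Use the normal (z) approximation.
Power ≈ 0.80; the study is adequately powered (power ≥ 0.80)

Power calculation (one-sample t-test, normal approximation):
z_β = d · √n - z_α
z_β = 0.4 · √97 - 3.090
z_β = 0.4 · 9.849 - 3.090
z_β = 0.849

Power = Φ(z_β) = Φ(0.849) ≈ 0.802

Effect size d = 0.4 is small by Cohen's convention (0.2/0.5/0.8).

Threshold: power ≥ 0.80 is conventionally adequate.
Power ≈ 0.80 → the study is adequately powered (power ≥ 0.80).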